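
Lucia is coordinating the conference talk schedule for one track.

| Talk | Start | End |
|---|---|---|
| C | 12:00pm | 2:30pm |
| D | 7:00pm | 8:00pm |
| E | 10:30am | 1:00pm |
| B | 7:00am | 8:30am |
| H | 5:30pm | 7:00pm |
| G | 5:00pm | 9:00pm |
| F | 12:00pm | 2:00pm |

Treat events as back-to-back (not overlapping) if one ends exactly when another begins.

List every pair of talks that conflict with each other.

Check each pair: they overlap iff neither finishes before the other starts.
Sorted by start: B, E, C, F, G, H, D.
E starts after B ends, so nothing later overlaps B either.
C starts before E ends → E and C overlap.
F starts before E ends → E and F overlap.
G starts after E ends, so nothing later overlaps E either.
F starts before C ends → C and F overlap.
G starts after C ends, so nothing later overlaps C either.
G starts after F ends, so nothing later overlaps F either.
H starts before G ends → G and H overlap.
D starts before G ends → G and D overlap.
D starts exactly when H ends (back-to-back, no overlap).

C & E, C & F, D & G, E & F, G & H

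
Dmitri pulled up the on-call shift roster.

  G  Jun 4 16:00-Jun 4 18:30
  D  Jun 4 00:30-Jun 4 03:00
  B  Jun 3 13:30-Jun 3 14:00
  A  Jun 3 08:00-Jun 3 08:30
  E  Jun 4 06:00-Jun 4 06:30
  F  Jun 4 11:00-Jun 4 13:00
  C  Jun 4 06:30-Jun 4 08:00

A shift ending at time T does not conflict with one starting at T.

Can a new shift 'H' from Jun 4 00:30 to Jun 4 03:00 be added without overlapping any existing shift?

No — it overlaps D

A: ends Jun 3 08:30 at or before H starts Jun 4 00:30 → clear.
B: ends Jun 3 14:00 at or before H starts Jun 4 00:30 → clear.
D: starts Jun 4 00:30 before H ends Jun 4 03:00, and ends Jun 4 03:00 after H starts Jun 4 00:30 → overlap.
E: starts Jun 4 06:00 at or after H ends Jun 4 03:00 → clear.
C: starts Jun 4 06:30 at or after H ends Jun 4 03:00 → clear.
F: starts Jun 4 11:00 at or after H ends Jun 4 03:00 → clear.
G: starts Jun 4 16:00 at or after H ends Jun 4 03:00 → clear.
H overlaps D.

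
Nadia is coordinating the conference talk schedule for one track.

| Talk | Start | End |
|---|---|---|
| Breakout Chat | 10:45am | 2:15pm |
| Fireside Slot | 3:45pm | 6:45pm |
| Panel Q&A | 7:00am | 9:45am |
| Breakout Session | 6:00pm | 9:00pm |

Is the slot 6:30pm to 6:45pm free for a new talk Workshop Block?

Panel Q&A: ends 9:45am at or before Workshop Block starts 6:30pm → clear.
Breakout Chat: ends 2:15pm at or before Workshop Block starts 6:30pm → clear.
Fireside Slot: starts 3:45pm before Workshop Block ends 6:45pm, and ends 6:45pm after Workshop Block starts 6:30pm → overlap.
Breakout Session: starts 6:00pm before Workshop Block ends 6:45pm, and ends 9:00pm after Workshop Block starts 6:30pm → overlap.
Workshop Block overlaps Fireside Slot, Breakout Session.

No — it overlaps Breakout Session, Fireside Slot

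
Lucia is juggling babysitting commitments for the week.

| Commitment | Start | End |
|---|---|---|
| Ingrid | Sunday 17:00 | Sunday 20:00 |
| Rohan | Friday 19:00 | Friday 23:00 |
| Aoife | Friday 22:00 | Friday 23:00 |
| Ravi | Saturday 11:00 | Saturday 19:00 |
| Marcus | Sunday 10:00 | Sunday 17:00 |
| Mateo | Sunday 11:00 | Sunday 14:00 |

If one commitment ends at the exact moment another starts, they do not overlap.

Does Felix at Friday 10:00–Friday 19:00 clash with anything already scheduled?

Rohan: starts Friday 19:00 at or after Felix ends Friday 19:00 → clear.
Aoife: starts Friday 22:00 at or after Felix ends Friday 19:00 → clear.
Ravi: starts Saturday 11:00 at or after Felix ends Friday 19:00 → clear.
Marcus: starts Sunday 10:00 at or after Felix ends Friday 19:00 → clear.
Mateo: starts Sunday 11:00 at or after Felix ends Friday 19:00 → clear.
Ingrid: starts Sunday 17:00 at or after Felix ends Friday 19:00 → clear.

No — it doesn't clash with anything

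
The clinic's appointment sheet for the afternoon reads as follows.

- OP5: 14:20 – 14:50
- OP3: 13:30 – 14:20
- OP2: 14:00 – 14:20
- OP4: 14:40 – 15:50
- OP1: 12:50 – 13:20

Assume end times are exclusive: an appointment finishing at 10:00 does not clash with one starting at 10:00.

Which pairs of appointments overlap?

OP2 & OP3, OP4 & OP5

Check each pair: they overlap iff neither finishes before the other starts.
Sorted by start: OP1, OP3, OP2, OP5, OP4.
OP3 starts after OP1 ends — done with OP1.
OP2 starts before OP3 ends → OP3 and OP2 overlap.
OP5 starts exactly when OP3 ends (back-to-back, no overlap) — done with OP3.
OP5 starts exactly when OP2 ends (back-to-back, no overlap) — done with OP2.
OP4 starts before OP5 ends → OP5 and OP4 overlap.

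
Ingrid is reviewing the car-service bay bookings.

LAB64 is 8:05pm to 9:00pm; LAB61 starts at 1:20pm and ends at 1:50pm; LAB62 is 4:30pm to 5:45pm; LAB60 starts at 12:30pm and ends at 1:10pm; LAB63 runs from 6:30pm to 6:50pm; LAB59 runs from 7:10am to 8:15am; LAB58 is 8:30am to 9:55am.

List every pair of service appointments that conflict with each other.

Sorted by start: LAB59, LAB58, LAB60, LAB61, LAB62, LAB63, LAB64.
LAB58 starts after LAB59 ends — done with LAB59.
LAB60 starts after LAB58 ends — done with LAB58.
LAB61 starts after LAB60 ends — done with LAB60.
LAB62 starts after LAB61 ends — done with LAB61.
LAB63 starts after LAB62 ends — done with LAB62.
LAB64 starts after LAB63 ends.

no overlapping pairs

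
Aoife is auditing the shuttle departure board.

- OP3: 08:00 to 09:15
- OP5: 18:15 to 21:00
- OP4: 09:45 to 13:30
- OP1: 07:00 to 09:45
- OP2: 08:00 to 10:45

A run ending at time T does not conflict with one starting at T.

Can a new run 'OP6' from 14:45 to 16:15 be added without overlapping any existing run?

OP1: ends 09:45 at or before OP6 starts 14:45 → clear.
OP2: ends 10:45 at or before OP6 starts 14:45 → clear.
OP3: ends 09:15 at or before OP6 starts 14:45 → clear.
OP4: ends 13:30 at or before OP6 starts 14:45 → clear.
OP5: starts 18:15 at or after OP6 ends 16:15 → clear.

Yes — the slot is free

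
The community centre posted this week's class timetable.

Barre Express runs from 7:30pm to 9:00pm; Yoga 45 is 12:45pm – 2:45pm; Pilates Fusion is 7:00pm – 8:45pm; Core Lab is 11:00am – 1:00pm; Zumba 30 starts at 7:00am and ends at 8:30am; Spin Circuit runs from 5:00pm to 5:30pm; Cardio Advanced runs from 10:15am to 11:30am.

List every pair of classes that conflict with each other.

Barre Express & Pilates Fusion, Cardio Advanced & Core Lab, Core Lab & Yoga 45

Sorted by start: Zumba 30, Cardio Advanced, Core Lab, Yoga 45, Spin Circuit, Pilates Fusion, Barre Express.
Cardio Advanced starts after Zumba 30 ends; Zumba 30 is clear from here.
Core Lab starts before Cardio Advanced ends → Cardio Advanced and Core Lab overlap.
Yoga 45 starts after Cardio Advanced ends; Cardio Advanced is clear from here.
Yoga 45 starts before Core Lab ends → Core Lab and Yoga 45 overlap.
Spin Circuit starts after Core Lab ends; Core Lab is clear from here.
Spin Circuit starts after Yoga 45 ends; Yoga 45 is clear from here.
Pilates Fusion starts after Spin Circuit ends; Spin Circuit is clear from here.
Barre Express starts before Pilates Fusion ends → Pilates Fusion and Barre Express overlap.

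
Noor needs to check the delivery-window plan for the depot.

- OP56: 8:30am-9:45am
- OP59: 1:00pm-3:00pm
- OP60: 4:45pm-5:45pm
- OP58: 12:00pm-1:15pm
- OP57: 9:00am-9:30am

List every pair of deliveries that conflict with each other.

Sorted by start: OP56, OP57, OP58, OP59, OP60.
OP57 starts before OP56 ends → OP56 and OP57 overlap.
OP58 starts after OP56 ends, so nothing later overlaps OP56 either.
OP58 starts after OP57 ends, so nothing later overlaps OP57 either.
OP59 starts before OP58 ends → OP58 and OP59 overlap.
OP60 starts after OP58 ends.
OP60 starts after OP59 ends.

OP56 & OP57, OP58 & OP59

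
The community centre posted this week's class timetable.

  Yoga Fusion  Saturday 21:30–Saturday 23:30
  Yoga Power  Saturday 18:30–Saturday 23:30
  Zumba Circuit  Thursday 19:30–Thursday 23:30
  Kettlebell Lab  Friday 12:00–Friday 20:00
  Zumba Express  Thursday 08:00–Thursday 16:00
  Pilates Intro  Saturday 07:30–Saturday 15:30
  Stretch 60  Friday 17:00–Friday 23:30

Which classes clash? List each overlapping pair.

Sorted by start: Zumba Express, Zumba Circuit, Kettlebell Lab, Stretch 60, Pilates Intro, Yoga Power, Yoga Fusion.
Zumba Circuit starts after Zumba Express ends; Zumba Express is clear from here.
Kettlebell Lab starts after Zumba Circuit ends; Zumba Circuit is clear from here.
Stretch 60 starts before Kettlebell Lab ends → Kettlebell Lab and Stretch 60 overlap.
Pilates Intro starts after Kettlebell Lab ends; Kettlebell Lab is clear from here.
Pilates Intro starts after Stretch 60 ends; Stretch 60 is clear from here.
Yoga Power starts after Pilates Intro ends; Pilates Intro is clear from here.
Yoga Fusion starts before Yoga Power ends → Yoga Power and Yoga Fusion overlap.

Kettlebell Lab & Stretch 60, Yoga Fusion & Yoga Power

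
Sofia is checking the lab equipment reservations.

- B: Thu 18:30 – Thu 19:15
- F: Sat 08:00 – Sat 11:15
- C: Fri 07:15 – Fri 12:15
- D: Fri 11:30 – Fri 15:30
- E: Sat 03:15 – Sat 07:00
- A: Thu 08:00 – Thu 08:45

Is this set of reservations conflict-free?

Sorted by start: A, B, C, D, E, F.
B starts after A ends; A is clear from here.
C starts after B ends; B is clear from here.
D starts before C ends → C and D overlap.
That's a conflict, so the schedule is not conflict-free.

No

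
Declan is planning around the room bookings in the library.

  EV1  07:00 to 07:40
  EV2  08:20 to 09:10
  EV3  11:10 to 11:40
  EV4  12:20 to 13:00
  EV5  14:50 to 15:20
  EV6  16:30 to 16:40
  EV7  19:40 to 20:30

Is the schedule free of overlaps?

Sorted by start: EV1, EV2, EV3, EV4, EV5, EV6, EV7.
EV2 starts after EV1 ends, so EV1 has no further overlaps.
EV3 starts after EV2 ends, so EV2 has no further overlaps.
EV4 starts after EV3 ends, so EV3 has no further overlaps.
EV5 starts after EV4 ends, so EV4 has no further overlaps.
EV6 starts after EV5 ends, so EV5 has no further overlaps.
EV7 starts after EV6 ends.
Every pair is clear; the schedule has no overlaps.

Yes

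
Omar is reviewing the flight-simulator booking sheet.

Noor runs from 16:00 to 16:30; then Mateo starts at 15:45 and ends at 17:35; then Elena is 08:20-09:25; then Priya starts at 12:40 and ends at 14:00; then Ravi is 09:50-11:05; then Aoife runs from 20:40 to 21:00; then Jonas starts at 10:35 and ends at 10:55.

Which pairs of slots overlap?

Sorted by start: Elena, Ravi, Jonas, Priya, Mateo, Noor, Aoife.
Ravi starts after Elena ends — done with Elena.
Jonas starts before Ravi ends → Ravi and Jonas overlap.
Priya starts after Ravi ends — done with Ravi.
Priya starts after Jonas ends — done with Jonas.
Mateo starts after Priya ends — done with Priya.
Noor starts before Mateo ends → Mateo and Noor overlap.
Aoife starts after Mateo ends.
Aoife starts after Noor ends.

Jonas & Ravi, Mateo & Noor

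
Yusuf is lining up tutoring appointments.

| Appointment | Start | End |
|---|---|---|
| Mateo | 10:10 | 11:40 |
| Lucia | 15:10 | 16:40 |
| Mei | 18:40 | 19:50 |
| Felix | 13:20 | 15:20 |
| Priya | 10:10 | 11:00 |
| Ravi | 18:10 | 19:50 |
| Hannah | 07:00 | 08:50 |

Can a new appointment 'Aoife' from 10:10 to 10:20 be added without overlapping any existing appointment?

No — it overlaps Mateo, Priya

Hannah: ends 08:50 at or before Aoife starts 10:10 → clear.
Mateo: starts 10:10 before Aoife ends 10:20, and ends 11:40 after Aoife starts 10:10 → overlap.
Priya: starts 10:10 before Aoife ends 10:20, and ends 11:00 after Aoife starts 10:10 → overlap.
Felix: starts 13:20 at or after Aoife ends 10:20 → clear.
Lucia: starts 15:10 at or after Aoife ends 10:20 → clear.
Ravi: starts 18:10 at or after Aoife ends 10:20 → clear.
Mei: starts 18:40 at or after Aoife ends 10:20 → clear.
Aoife overlaps Mateo, Priya.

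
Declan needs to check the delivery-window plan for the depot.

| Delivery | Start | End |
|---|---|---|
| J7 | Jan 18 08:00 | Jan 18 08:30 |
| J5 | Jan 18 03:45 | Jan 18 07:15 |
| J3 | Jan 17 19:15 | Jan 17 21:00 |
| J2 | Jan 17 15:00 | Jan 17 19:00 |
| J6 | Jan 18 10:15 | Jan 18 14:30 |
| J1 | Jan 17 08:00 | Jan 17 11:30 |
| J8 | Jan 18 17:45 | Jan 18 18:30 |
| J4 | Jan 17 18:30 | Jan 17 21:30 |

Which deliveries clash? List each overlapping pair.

J2 & J4, J3 & J4

Sorted by start: J1, J2, J4, J3, J5, J7, J6, J8.
J2 starts after J1 ends; J1 is clear from here.
J4 starts before J2 ends → J2 and J4 overlap.
J3 starts after J2 ends; J2 is clear from here.
J3 starts before J4 ends → J4 and J3 overlap.
J5 starts after J4 ends; J4 is clear from here.
J5 starts after J3 ends; J3 is clear from here.
J7 starts after J5 ends; J5 is clear from here.
J6 starts after J7 ends; J7 is clear from here.
J8 starts after J6 ends.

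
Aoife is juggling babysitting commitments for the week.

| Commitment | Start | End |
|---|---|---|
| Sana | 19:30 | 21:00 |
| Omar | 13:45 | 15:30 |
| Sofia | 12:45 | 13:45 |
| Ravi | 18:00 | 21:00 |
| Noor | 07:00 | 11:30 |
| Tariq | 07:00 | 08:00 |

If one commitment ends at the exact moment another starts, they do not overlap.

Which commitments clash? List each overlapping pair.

Noor & Tariq, Ravi & Sana

Two intervals overlap when each starts before the other ends.
Sorted by start: Noor, Tariq, Sofia, Omar, Ravi, Sana.
Tariq starts before Noor ends → Noor and Tariq overlap.
Sofia starts after Noor ends; Noor is clear from here.
Sofia starts after Tariq ends; Tariq is clear from here.
Omar starts exactly when Sofia ends (back-to-back, no overlap); Sofia is clear from here.
Ravi starts after Omar ends; Omar is clear from here.
Sana starts before Ravi ends → Ravi and Sana overlap.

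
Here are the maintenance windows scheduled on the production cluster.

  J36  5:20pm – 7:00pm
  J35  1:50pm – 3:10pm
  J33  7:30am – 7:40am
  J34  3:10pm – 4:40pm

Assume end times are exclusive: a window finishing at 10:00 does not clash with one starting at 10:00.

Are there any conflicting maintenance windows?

Sorted by start: J33, J35, J34, J36.
J35 starts after J33 ends, so J33 has no further overlaps.
J34 starts exactly when J35 ends (back-to-back, no overlap), so J35 has no further overlaps.
J36 starts after J34 ends.
Every pair is clear; the schedule has no overlaps.

No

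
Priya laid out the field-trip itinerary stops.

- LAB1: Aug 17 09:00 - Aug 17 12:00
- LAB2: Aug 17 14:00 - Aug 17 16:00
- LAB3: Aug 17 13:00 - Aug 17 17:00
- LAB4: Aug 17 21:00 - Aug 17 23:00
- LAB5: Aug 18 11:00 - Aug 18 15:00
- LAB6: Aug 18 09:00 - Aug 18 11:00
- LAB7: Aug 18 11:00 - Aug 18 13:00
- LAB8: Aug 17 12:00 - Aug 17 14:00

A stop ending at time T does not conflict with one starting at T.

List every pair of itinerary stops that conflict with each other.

LAB2 & LAB3, LAB3 & LAB8, LAB5 & LAB7

Two intervals overlap when each starts before the other ends.
Sorted by start: LAB1, LAB8, LAB3, LAB2, LAB4, LAB6, LAB5, LAB7.
LAB8 starts exactly when LAB1 ends (back-to-back, no overlap); LAB1 is clear from here.
LAB3 starts before LAB8 ends → LAB8 and LAB3 overlap.
LAB2 starts exactly when LAB8 ends (back-to-back, no overlap); LAB8 is clear from here.
LAB2 starts before LAB3 ends → LAB3 and LAB2 overlap.
LAB4 starts after LAB3 ends; LAB3 is clear from here.
LAB4 starts after LAB2 ends; LAB2 is clear from here.
LAB6 starts after LAB4 ends; LAB4 is clear from here.
LAB5 starts exactly when LAB6 ends (back-to-back, no overlap); LAB6 is clear from here.
LAB7 starts before LAB5 ends → LAB5 and LAB7 overlap.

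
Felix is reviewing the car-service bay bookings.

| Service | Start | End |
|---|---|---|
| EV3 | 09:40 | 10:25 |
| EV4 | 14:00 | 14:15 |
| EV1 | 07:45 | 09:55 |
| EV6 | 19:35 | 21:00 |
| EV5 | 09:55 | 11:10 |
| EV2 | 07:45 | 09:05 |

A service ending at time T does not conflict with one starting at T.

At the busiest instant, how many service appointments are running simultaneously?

Sweep the timeline, counting +1 at each start and −1 at each end (ends before starts at a tie):
07:45 start EV1 → 1
07:45 start EV2 → 2
09:05 end EV2 → 1
09:40 start EV3 → 2
09:55 end EV1 → 1
09:55 start EV5 → 2
10:25 end EV3 → 1
11:10 end EV5 → 0
14:00 start EV4 → 1
14:15 end EV4 → 0
19:35 start EV6 → 1
21:00 end EV6 → 0
Peak is 2, at 07:45 (EV1, EV2).

2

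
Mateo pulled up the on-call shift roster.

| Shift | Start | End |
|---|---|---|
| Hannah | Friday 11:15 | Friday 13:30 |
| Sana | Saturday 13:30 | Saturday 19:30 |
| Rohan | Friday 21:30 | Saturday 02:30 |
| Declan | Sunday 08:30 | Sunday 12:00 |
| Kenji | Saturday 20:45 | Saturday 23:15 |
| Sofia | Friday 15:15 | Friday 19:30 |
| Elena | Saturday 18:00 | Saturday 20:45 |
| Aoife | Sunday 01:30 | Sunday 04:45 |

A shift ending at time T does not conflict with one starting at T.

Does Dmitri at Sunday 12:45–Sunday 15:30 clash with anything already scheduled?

No — it doesn't clash with anything

Hannah: ends Friday 13:30 at or before Dmitri starts Sunday 12:45 → clear.
Sofia: ends Friday 19:30 at or before Dmitri starts Sunday 12:45 → clear.
Rohan: ends Saturday 02:30 at or before Dmitri starts Sunday 12:45 → clear.
Sana: ends Saturday 19:30 at or before Dmitri starts Sunday 12:45 → clear.
Elena: ends Saturday 20:45 at or before Dmitri starts Sunday 12:45 → clear.
Kenji: ends Saturday 23:15 at or before Dmitri starts Sunday 12:45 → clear.
Aoife: ends Sunday 04:45 at or before Dmitri starts Sunday 12:45 → clear.
Declan: ends Sunday 12:00 at or before Dmitri starts Sunday 12:45 → clear.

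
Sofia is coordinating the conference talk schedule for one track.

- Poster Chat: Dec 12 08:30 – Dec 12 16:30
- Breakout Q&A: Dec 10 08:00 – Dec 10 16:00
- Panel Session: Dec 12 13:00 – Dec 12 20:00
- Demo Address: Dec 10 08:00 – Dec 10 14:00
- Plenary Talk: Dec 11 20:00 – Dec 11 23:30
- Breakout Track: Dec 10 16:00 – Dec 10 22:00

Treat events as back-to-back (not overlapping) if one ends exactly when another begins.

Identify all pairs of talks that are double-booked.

Check each pair: they overlap iff neither finishes before the other starts.
Sorted by start: Demo Address, Breakout Q&A, Breakout Track, Plenary Talk, Poster Chat, Panel Session.
Breakout Q&A starts before Demo Address ends → Demo Address and Breakout Q&A overlap.
Breakout Track starts after Demo Address ends, so nothing later overlaps Demo Address either.
Breakout Track starts exactly when Breakout Q&A ends (back-to-back, no overlap), so nothing later overlaps Breakout Q&A either.
Plenary Talk starts after Breakout Track ends, so nothing later overlaps Breakout Track either.
Poster Chat starts after Plenary Talk ends, so nothing later overlaps Plenary Talk either.
Panel Session starts before Poster Chat ends → Poster Chat and Panel Session overlap.

Breakout Q&A & Demo Address, Panel Session & Poster Chat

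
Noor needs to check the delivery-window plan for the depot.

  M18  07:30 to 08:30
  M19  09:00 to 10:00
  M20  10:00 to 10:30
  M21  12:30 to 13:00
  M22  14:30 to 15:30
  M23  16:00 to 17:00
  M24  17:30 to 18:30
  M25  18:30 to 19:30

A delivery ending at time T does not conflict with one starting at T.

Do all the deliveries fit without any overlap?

Check each pair: they overlap iff neither finishes before the other starts.
Sorted by start: M18, M19, M20, M21, M22, M23, M24, M25.
M19 starts after M18 ends, so M18 has no further overlaps.
M20 starts exactly when M19 ends (back-to-back, no overlap), so M19 has no further overlaps.
M21 starts after M20 ends, so M20 has no further overlaps.
M22 starts after M21 ends, so M21 has no further overlaps.
M23 starts after M22 ends, so M22 has no further overlaps.
M24 starts after M23 ends, so M23 has no further overlaps.
M25 starts exactly when M24 ends (back-to-back, no overlap).
Every pair is clear; the schedule has no overlaps.

Yes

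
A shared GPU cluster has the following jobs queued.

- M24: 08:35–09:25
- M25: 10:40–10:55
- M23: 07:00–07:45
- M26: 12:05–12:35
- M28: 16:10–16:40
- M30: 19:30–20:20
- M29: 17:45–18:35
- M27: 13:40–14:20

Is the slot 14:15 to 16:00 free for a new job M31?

No — it overlaps M27

M23: ends 07:45 at or before M31 starts 14:15 → clear.
M24: ends 09:25 at or before M31 starts 14:15 → clear.
M25: ends 10:55 at or before M31 starts 14:15 → clear.
M26: ends 12:35 at or before M31 starts 14:15 → clear.
M27: starts 13:40 before M31 ends 16:00, and ends 14:20 after M31 starts 14:15 → overlap.
M28: starts 16:10 at or after M31 ends 16:00 → clear.
M29: starts 17:45 at or after M31 ends 16:00 → clear.
M30: starts 19:30 at or after M31 ends 16:00 → clear.
M31 overlaps M27.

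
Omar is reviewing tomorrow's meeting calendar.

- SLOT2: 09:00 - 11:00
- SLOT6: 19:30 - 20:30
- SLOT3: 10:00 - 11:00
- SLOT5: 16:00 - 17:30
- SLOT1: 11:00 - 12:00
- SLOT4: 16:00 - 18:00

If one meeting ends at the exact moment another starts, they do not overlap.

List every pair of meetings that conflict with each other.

SLOT2 & SLOT3, SLOT4 & SLOT5

Sorted by start: SLOT2, SLOT3, SLOT1, SLOT4, SLOT5, SLOT6.
SLOT3 starts before SLOT2 ends → SLOT2 and SLOT3 overlap.
SLOT1 starts exactly when SLOT2 ends (back-to-back, no overlap) — done with SLOT2.
SLOT1 starts exactly when SLOT3 ends (back-to-back, no overlap) — done with SLOT3.
SLOT4 starts after SLOT1 ends — done with SLOT1.
SLOT5 starts before SLOT4 ends → SLOT4 and SLOT5 overlap.
SLOT6 starts after SLOT4 ends.
SLOT6 starts after SLOT5 ends.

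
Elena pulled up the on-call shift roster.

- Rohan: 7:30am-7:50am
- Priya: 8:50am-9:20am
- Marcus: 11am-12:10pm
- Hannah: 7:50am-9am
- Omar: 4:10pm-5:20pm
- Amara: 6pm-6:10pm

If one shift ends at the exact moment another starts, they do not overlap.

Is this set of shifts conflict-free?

No

Sorted by start: Rohan, Hannah, Priya, Marcus, Omar, Amara.
Hannah starts exactly when Rohan ends (back-to-back, no overlap) — done with Rohan.
Priya starts before Hannah ends → Hannah and Priya overlap.
That's a conflict, so the schedule is not conflict-free.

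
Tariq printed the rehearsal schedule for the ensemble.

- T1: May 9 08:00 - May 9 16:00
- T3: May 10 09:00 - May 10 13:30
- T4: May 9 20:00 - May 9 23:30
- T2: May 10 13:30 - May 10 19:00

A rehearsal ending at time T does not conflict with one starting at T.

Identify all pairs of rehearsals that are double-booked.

none

Sorted by start: T1, T4, T3, T2.
T4 starts after T1 ends, so nothing later overlaps T1 either.
T3 starts after T4 ends, so nothing later overlaps T4 either.
T2 starts exactly when T3 ends (back-to-back, no overlap).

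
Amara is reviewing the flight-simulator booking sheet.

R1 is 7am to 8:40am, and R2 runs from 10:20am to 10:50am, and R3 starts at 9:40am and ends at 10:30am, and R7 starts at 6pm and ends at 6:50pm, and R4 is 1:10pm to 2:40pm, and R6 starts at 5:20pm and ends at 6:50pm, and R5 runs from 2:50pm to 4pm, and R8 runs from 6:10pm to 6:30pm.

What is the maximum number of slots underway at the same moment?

Sweep the timeline, counting +1 at each start and −1 at each end (ends before starts at a tie):
7am start R1 → 1
8:40am end R1 → 0
9:40am start R3 → 1
10:20am start R2 → 2
10:30am end R3 → 1
10:50am end R2 → 0
1:10pm start R4 → 1
2:40pm end R4 → 0
2:50pm start R5 → 1
4pm end R5 → 0
5:20pm start R6 → 1
6pm start R7 → 2
6:10pm start R8 → 3
6:30pm end R8 → 2
6:50pm end R6 → 1
6:50pm end R7 → 0
Peak is 3, at 6:10pm (R6, R7, R8).

3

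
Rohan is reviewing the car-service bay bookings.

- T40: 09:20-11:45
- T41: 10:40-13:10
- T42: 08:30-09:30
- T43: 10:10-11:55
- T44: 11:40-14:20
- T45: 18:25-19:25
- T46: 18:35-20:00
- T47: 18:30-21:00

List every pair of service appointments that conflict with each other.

T40 & T41, T40 & T42, T40 & T43, T40 & T44, T41 & T43, T41 & T44, T43 & T44, T45 & T46, T45 & T47, T46 & T47

Check each pair: they overlap iff neither finishes before the other starts.
Sorted by start: T42, T40, T43, T41, T44, T45, T47, T46.
T40 starts before T42 ends → T42 and T40 overlap.
T43 starts after T42 ends; T42 is clear from here.
T43 starts before T40 ends → T40 and T43 overlap.
T41 starts before T40 ends → T40 and T41 overlap.
T44 starts before T40 ends → T40 and T44 overlap.
T45 starts after T40 ends; T40 is clear from here.
T41 starts before T43 ends → T43 and T41 overlap.
T44 starts before T43 ends → T43 and T44 overlap.
T45 starts after T43 ends; T43 is clear from here.
T44 starts before T41 ends → T41 and T44 overlap.
T45 starts after T41 ends; T41 is clear from here.
T45 starts after T44 ends; T44 is clear from here.
T47 starts before T45 ends → T45 and T47 overlap.
T46 starts before T45 ends → T45 and T46 overlap.
T46 starts before T47 ends → T47 and T46 overlap.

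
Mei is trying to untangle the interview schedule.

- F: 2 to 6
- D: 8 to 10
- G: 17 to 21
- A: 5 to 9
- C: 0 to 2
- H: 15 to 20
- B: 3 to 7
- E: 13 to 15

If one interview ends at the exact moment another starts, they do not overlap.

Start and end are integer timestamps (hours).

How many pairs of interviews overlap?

Two intervals overlap when each starts before the other ends.
Sorted by start: C, F, B, A, D, E, H, G.
F starts exactly when C ends (back-to-back, no overlap), so nothing later overlaps C either.
B starts before F ends → F and B overlap.
A starts before F ends → F and A overlap.
D starts after F ends, so nothing later overlaps F either.
A starts before B ends → B and A overlap.
D starts after B ends, so nothing later overlaps B either.
D starts before A ends → A and D overlap.
E starts after A ends, so nothing later overlaps A either.
E starts after D ends, so nothing later overlaps D either.
H starts exactly when E ends (back-to-back, no overlap), so nothing later overlaps E either.
G starts before H ends → H and G overlap.
Overlapping pairs: A & B, A & D, A & F, B & F, G & H — 5 in total.

5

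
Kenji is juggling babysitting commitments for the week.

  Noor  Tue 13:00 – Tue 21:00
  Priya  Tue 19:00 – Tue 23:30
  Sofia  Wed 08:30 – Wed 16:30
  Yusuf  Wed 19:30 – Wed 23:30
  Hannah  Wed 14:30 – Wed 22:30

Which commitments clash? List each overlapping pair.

Check each pair: they overlap iff neither finishes before the other starts.
Sorted by start: Noor, Priya, Sofia, Hannah, Yusuf.
Priya starts before Noor ends → Noor and Priya overlap.
Sofia starts after Noor ends — done with Noor.
Sofia starts after Priya ends — done with Priya.
Hannah starts before Sofia ends → Sofia and Hannah overlap.
Yusuf starts after Sofia ends.
Yusuf starts before Hannah ends → Hannah and Yusuf overlap.

Hannah & Sofia, Hannah & Yusuf, Noor & Priya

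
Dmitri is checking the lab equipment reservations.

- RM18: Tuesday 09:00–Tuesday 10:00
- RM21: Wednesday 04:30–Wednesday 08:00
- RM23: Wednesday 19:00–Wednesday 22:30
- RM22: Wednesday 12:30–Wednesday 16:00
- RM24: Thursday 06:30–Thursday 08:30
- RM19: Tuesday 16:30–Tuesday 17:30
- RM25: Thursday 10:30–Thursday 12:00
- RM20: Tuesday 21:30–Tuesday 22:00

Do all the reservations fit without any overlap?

Yes

Two intervals overlap when each starts before the other ends.
Sorted by start: RM18, RM19, RM20, RM21, RM22, RM23, RM24, RM25.
RM19 starts after RM18 ends; RM18 is clear from here.
RM20 starts after RM19 ends; RM19 is clear from here.
RM21 starts after RM20 ends; RM20 is clear from here.
RM22 starts after RM21 ends; RM21 is clear from here.
RM23 starts after RM22 ends; RM22 is clear from here.
RM24 starts after RM23 ends; RM23 is clear from here.
RM25 starts after RM24 ends.
Every pair is clear; the schedule has no overlaps.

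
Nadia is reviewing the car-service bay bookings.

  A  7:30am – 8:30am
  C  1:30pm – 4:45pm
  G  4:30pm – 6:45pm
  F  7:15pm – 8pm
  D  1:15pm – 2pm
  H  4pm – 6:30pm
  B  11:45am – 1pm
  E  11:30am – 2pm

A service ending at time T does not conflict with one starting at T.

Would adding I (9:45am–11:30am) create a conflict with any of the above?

A: ends 8:30am at or before I starts 9:45am → clear.
E: starts 11:30am at or after I ends 11:30am → clear.
B: starts 11:45am at or after I ends 11:30am → clear.
D: starts 1:15pm at or after I ends 11:30am → clear.
C: starts 1:30pm at or after I ends 11:30am → clear.
H: starts 4pm at or after I ends 11:30am → clear.
G: starts 4:30pm at or after I ends 11:30am → clear.
F: starts 7:15pm at or after I ends 11:30am → clear.

No — it doesn't clash with anything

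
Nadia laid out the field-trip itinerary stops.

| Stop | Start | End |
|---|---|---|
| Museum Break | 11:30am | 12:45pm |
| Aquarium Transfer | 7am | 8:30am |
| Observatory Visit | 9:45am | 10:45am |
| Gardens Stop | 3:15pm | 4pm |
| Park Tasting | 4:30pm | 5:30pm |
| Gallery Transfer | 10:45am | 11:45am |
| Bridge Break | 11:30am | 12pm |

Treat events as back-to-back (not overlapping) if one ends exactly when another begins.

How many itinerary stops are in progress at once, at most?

Walk through starts and ends in time order (an end at T is processed before a start at T):
7am start Aquarium Transfer → 1
8:30am end Aquarium Transfer → 0
9:45am start Observatory Visit → 1
10:45am end Observatory Visit → 0
10:45am start Gallery Transfer → 1
11:30am start Bridge Break → 2
11:30am start Museum Break → 3
11:45am end Gallery Transfer → 2
12pm end Bridge Break → 1
12:45pm end Museum Break → 0
3:15pm start Gardens Stop → 1
4pm end Gardens Stop → 0
4:30pm start Park Tasting → 1
5:30pm end Park Tasting → 0
Peak is 3, at 11:30am (Bridge Break, Gallery Transfer, Museum Break).

3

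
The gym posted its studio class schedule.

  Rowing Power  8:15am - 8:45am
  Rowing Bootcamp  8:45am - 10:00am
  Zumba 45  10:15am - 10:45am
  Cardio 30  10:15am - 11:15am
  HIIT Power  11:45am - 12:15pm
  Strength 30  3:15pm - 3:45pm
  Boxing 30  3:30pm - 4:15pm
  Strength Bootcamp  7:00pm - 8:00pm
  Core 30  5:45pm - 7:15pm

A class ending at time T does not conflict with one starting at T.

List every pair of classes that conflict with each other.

Sorted by start: Rowing Power, Rowing Bootcamp, Zumba 45, Cardio 30, HIIT Power, Strength 30, Boxing 30, Core 30, Strength Bootcamp.
Rowing Bootcamp starts exactly when Rowing Power ends (back-to-back, no overlap) — done with Rowing Power.
Zumba 45 starts after Rowing Bootcamp ends — done with Rowing Bootcamp.
Cardio 30 starts before Zumba 45 ends → Zumba 45 and Cardio 30 overlap.
HIIT Power starts after Zumba 45 ends — done with Zumba 45.
HIIT Power starts after Cardio 30 ends — done with Cardio 30.
Strength 30 starts after HIIT Power ends — done with HIIT Power.
Boxing 30 starts before Strength 30 ends → Strength 30 and Boxing 30 overlap.
Core 30 starts after Strength 30 ends — done with Strength 30.
Core 30 starts after Boxing 30 ends — done with Boxing 30.
Strength Bootcamp starts before Core 30 ends → Core 30 and Strength Bootcamp overlap.

Boxing 30 & Strength 30, Cardio 30 & Zumba 45, Core 30 & Strength Bootcamp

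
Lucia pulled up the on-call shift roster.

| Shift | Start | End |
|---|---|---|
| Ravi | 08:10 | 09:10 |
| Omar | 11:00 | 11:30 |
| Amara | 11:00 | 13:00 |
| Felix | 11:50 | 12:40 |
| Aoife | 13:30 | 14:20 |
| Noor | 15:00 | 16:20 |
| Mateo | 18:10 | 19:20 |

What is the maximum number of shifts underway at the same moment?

Sweep the timeline, counting +1 at each start and −1 at each end (ends before starts at a tie):
08:10 start Ravi → 1
09:10 end Ravi → 0
11:00 start Amara → 1
11:00 start Omar → 2
11:30 end Omar → 1
11:50 start Felix → 2
12:40 end Felix → 1
13:00 end Amara → 0
13:30 start Aoife → 1
14:20 end Aoife → 0
15:00 start Noor → 1
16:20 end Noor → 0
18:10 start Mateo → 1
19:20 end Mateo → 0
Peak is 2, at 11:00 (Amara, Omar).

2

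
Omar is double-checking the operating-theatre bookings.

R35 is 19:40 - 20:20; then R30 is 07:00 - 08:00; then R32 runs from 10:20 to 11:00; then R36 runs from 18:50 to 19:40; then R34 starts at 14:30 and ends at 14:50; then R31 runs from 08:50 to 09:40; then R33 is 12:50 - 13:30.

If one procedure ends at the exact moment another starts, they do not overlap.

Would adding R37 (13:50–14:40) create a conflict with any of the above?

Yes — it overlaps R34

R30: ends 08:00 at or before R37 starts 13:50 → clear.
R31: ends 09:40 at or before R37 starts 13:50 → clear.
R32: ends 11:00 at or before R37 starts 13:50 → clear.
R33: ends 13:30 at or before R37 starts 13:50 → clear.
R34: starts 14:30 before R37 ends 14:40, and ends 14:50 after R37 starts 13:50 → overlap.
R36: starts 18:50 at or after R37 ends 14:40 → clear.
R35: starts 19:40 at or after R37 ends 14:40 → clear.
R37 overlaps R34.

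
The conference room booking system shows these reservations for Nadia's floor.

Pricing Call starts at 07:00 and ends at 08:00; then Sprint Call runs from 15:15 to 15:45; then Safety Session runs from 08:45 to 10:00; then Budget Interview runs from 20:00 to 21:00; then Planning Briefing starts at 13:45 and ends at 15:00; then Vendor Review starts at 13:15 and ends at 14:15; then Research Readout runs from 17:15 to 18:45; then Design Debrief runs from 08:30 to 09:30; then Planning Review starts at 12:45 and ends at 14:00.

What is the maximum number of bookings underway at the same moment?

3

Walk through starts and ends in time order (an end at T is processed before a start at T):
07:00 start Pricing Call → 1
08:00 end Pricing Call → 0
08:30 start Design Debrief → 1
08:45 start Safety Session → 2
09:30 end Design Debrief → 1
10:00 end Safety Session → 0
12:45 start Planning Review → 1
13:15 start Vendor Review → 2
13:45 start Planning Briefing → 3
14:00 end Planning Review → 2
14:15 end Vendor Review → 1
15:00 end Planning Briefing → 0
15:15 start Sprint Call → 1
15:45 end Sprint Call → 0
17:15 start Research Readout → 1
18:45 end Research Readout → 0
20:00 start Budget Interview → 1
21:00 end Budget Interview → 0
Peak is 3, at 13:45 (Planning Briefing, Planning Review, Vendor Review).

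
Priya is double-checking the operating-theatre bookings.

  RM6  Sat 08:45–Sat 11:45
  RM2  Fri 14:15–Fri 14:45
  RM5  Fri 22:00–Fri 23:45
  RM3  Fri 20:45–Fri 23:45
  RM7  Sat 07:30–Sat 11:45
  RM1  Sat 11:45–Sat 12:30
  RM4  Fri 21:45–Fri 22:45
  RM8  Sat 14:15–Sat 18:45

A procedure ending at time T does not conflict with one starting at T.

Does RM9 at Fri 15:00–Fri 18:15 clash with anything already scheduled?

RM2: ends Fri 14:45 at or before RM9 starts Fri 15:00 → clear.
RM3: starts Fri 20:45 at or after RM9 ends Fri 18:15 → clear.
RM4: starts Fri 21:45 at or after RM9 ends Fri 18:15 → clear.
RM5: starts Fri 22:00 at or after RM9 ends Fri 18:15 → clear.
RM7: starts Sat 07:30 at or after RM9 ends Fri 18:15 → clear.
RM6: starts Sat 08:45 at or after RM9 ends Fri 18:15 → clear.
RM1: starts Sat 11:45 at or after RM9 ends Fri 18:15 → clear.
RM8: starts Sat 14:15 at or after RM9 ends Fri 18:15 → clear.

No — it doesn't clash with anything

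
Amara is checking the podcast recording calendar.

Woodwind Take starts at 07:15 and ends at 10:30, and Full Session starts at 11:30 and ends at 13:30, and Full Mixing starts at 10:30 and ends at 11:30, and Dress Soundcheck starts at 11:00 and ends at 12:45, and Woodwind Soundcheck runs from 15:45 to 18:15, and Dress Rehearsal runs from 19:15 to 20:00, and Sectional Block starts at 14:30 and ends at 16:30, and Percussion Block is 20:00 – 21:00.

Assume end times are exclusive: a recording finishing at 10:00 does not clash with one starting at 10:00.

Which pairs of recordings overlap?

Sorted by start: Woodwind Take, Full Mixing, Dress Soundcheck, Full Session, Sectional Block, Woodwind Soundcheck, Dress Rehearsal, Percussion Block.
Full Mixing starts exactly when Woodwind Take ends (back-to-back, no overlap), so nothing later overlaps Woodwind Take either.
Dress Soundcheck starts before Full Mixing ends → Full Mixing and Dress Soundcheck overlap.
Full Session starts exactly when Full Mixing ends (back-to-back, no overlap), so nothing later overlaps Full Mixing either.
Full Session starts before Dress Soundcheck ends → Dress Soundcheck and Full Session overlap.
Sectional Block starts after Dress Soundcheck ends, so nothing later overlaps Dress Soundcheck either.
Sectional Block starts after Full Session ends, so nothing later overlaps Full Session either.
Woodwind Soundcheck starts before Sectional Block ends → Sectional Block and Woodwind Soundcheck overlap.
Dress Rehearsal starts after Sectional Block ends, so nothing later overlaps Sectional Block either.
Dress Rehearsal starts after Woodwind Soundcheck ends, so nothing later overlaps Woodwind Soundcheck either.
Percussion Block starts exactly when Dress Rehearsal ends (back-to-back, no overlap).

Dress Soundcheck & Full Mixing, Dress Soundcheck & Full Session, Sectional Block & Woodwind Soundcheck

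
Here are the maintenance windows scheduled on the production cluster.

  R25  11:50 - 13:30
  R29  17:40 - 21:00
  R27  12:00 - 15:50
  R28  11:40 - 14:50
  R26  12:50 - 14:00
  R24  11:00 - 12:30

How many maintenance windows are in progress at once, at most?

4

Walk through starts and ends in time order (an end at T is processed before a start at T):
11:00 start R24 → 1
11:40 start R28 → 2
11:50 start R25 → 3
12:00 start R27 → 4
12:30 end R24 → 3
12:50 start R26 → 4
13:30 end R25 → 3
14:00 end R26 → 2
14:50 end R28 → 1
15:50 end R27 → 0
17:40 start R29 → 1
21:00 end R29 → 0
Peak is 4, at 12:00 (R24, R25, R27, R28).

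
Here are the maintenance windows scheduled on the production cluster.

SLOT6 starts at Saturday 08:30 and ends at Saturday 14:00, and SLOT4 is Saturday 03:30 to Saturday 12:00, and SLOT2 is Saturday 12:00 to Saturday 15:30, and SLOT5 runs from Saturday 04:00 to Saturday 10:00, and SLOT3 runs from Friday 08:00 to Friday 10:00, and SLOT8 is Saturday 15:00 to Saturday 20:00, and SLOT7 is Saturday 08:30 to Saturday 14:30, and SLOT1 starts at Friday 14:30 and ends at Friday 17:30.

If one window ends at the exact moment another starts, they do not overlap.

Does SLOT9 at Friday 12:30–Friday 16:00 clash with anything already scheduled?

SLOT3: ends Friday 10:00 at or before SLOT9 starts Friday 12:30 → clear.
SLOT1: starts Friday 14:30 before SLOT9 ends Friday 16:00, and ends Friday 17:30 after SLOT9 starts Friday 12:30 → overlap.
SLOT4: starts Saturday 03:30 at or after SLOT9 ends Friday 16:00 → clear.
SLOT5: starts Saturday 04:00 at or after SLOT9 ends Friday 16:00 → clear.
SLOT6: starts Saturday 08:30 at or after SLOT9 ends Friday 16:00 → clear.
SLOT7: starts Saturday 08:30 at or after SLOT9 ends Friday 16:00 → clear.
SLOT2: starts Saturday 12:00 at or after SLOT9 ends Friday 16:00 → clear.
SLOT8: starts Saturday 15:00 at or after SLOT9 ends Friday 16:00 → clear.
SLOT9 overlaps SLOT1.

Yes — it overlaps SLOT1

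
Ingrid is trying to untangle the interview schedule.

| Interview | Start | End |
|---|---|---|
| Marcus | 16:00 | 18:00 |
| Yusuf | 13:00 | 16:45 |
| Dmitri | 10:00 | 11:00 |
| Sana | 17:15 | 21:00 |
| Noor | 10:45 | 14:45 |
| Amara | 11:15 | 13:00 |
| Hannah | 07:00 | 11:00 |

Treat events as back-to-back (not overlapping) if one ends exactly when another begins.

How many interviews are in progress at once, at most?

Sort all start/end points and keep a running count:
07:00 start Hannah → 1
10:00 start Dmitri → 2
10:45 start Noor → 3
11:00 end Dmitri → 2
11:00 end Hannah → 1
11:15 start Amara → 2
13:00 end Amara → 1
13:00 start Yusuf → 2
14:45 end Noor → 1
16:00 start Marcus → 2
16:45 end Yusuf → 1
17:15 start Sana → 2
18:00 end Marcus → 1
21:00 end Sana → 0
Peak is 3, at 10:45 (Dmitri, Hannah, Noor).

3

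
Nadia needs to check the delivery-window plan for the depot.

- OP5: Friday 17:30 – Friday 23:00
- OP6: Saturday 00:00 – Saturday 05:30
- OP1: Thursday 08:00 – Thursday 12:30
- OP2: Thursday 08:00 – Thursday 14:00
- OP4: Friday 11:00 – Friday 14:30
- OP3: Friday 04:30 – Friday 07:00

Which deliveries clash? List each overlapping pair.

Check each pair: they overlap iff neither finishes before the other starts.
Sorted by start: OP1, OP2, OP3, OP4, OP5, OP6.
OP2 starts before OP1 ends → OP1 and OP2 overlap.
OP3 starts after OP1 ends — done with OP1.
OP3 starts after OP2 ends — done with OP2.
OP4 starts after OP3 ends — done with OP3.
OP5 starts after OP4 ends — done with OP4.
OP6 starts after OP5 ends.

OP1 & OP2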